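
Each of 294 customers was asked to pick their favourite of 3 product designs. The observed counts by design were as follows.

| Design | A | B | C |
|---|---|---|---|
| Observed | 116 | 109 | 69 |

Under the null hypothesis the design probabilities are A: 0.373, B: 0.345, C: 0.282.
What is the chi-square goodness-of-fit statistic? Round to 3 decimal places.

3.264

Expected counts E_i = n·p_i: 294×0.373 = 109.662, 294×0.345 = 101.43, 294×0.282 = 82.908.
cat         O        E   (O−E)²/E
A         116  109.662     0.3663
B         109   101.43     0.5650
C          69   82.908     2.3331
Sum = 3.264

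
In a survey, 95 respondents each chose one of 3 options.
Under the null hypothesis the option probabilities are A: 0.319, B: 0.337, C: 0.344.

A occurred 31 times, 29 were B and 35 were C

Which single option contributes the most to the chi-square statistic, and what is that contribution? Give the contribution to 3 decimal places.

B, 0.284

Expected counts E_i = n·p_i: 95×0.319 = 30.305, 95×0.337 = 32.015, 95×0.344 = 32.68.
A: (31 − 30.305)²/30.305 = 0.483025/30.305 = 0.0159
B: (29 − 32.015)²/32.015 = 9.090225/32.015 = 0.2839
C: (35 − 32.68)²/32.68 = 5.3824/32.68 = 0.1647
The largest term is for B: 0.284.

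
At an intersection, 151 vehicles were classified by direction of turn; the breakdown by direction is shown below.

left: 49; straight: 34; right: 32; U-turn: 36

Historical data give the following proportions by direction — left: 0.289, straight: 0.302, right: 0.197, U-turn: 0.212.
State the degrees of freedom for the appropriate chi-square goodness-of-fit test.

3

There are k = 4 categories and no parameters were estimated from the data, so df = 4 − 1 = 3.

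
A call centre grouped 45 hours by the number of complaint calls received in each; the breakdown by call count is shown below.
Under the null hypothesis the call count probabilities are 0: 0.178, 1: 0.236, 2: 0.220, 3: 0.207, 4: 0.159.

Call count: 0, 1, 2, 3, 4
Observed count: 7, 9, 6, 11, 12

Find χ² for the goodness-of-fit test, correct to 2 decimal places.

Expected counts E_i = n·p_i: 45×0.178 = 8.01, 45×0.236 = 10.62, 45×0.220 = 9.9, 45×0.207 = 9.315, 45×0.159 = 7.155.
χ² = (7−8.01)²/8.01 + (9−10.62)²/10.62 + (6−9.9)²/9.9 + (11−9.315)²/9.315 + (12−7.155)²/7.155
   = 0.127 + 0.247 + 1.536 + 0.305 + 3.281
Sum = 5.50

5.50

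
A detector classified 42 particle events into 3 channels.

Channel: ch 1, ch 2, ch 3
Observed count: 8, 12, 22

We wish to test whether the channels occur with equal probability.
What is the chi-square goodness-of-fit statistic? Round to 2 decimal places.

7.43

Under H₀ each category has probability 1/3, so each expected count is 42/3 = 14.
cat         O        E   (O−E)²/E
ch 1        8       14      2.571
ch 2       12       14      0.286
ch 3       22       14      4.571
Sum = 7.43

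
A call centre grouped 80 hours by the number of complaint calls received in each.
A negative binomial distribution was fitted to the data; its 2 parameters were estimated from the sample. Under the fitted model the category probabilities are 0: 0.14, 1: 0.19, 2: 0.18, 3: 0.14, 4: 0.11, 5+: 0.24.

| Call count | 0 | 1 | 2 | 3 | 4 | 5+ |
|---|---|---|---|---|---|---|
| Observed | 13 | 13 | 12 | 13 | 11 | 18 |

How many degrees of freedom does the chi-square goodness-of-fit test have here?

3

There are k = 6 categories and 2 parameters estimated from the data, so df = 6 − 1 − 2 = 3.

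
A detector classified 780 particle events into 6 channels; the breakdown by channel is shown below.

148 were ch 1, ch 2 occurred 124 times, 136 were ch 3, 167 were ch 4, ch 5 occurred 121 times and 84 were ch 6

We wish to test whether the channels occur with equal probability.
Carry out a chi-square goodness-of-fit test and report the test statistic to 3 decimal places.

Expected count for each of the 6 categories: 780/6 = 130.
cat         O        E   (O−E)²/E
ch 1      148      130     2.4923
ch 2      124      130     0.2769
ch 3      136      130     0.2769
ch 4      167      130    10.5308
ch 5      121      130     0.6231
ch 6       84      130    16.2769
Sum = 30.477

30.477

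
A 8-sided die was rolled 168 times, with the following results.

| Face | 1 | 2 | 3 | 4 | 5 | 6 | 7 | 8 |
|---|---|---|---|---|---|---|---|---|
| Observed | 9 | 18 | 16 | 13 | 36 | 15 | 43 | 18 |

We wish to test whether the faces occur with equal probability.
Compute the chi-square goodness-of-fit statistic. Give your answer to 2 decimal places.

47.43

Expected count for each of the 8 categories: 168/8 = 21.
cat         O        E   (O−E)²/E
1           9       21      6.857
2          18       21      0.429
3          16       21      1.190
4          13       21      3.048
5          36       21     10.714
6          15       21      1.714
7          43       21     23.048
8          18       21      0.429
Sum = 47.43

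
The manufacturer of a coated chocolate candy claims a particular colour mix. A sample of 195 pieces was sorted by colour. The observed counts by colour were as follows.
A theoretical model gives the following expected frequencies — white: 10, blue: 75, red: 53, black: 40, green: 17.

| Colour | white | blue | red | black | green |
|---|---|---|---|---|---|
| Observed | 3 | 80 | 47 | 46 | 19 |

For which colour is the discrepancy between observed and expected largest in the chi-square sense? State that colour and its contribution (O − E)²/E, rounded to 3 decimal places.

white, 4.900

white: (3 − 10)²/10 = 49/10 = 4.9000
blue: (80 − 75)²/75 = 25/75 = 0.3333
red: (47 − 53)²/53 = 36/53 = 0.6792
black: (46 − 40)²/40 = 36/40 = 0.9000
green: (19 − 17)²/17 = 4/17 = 0.2353
The largest term is for white: 4.900.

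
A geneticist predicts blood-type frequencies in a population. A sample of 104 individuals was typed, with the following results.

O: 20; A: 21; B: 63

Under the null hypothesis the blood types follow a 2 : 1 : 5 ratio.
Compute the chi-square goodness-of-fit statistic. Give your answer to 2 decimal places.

Ratio total = 8. Expected counts: 104×2/8 = 26, 104×1/8 = 13, 104×5/8 = 65.
cat         O        E   (O−E)²/E
O          20       26      1.385
A          21       13      4.923
B          63       65      0.062
Sum = 6.37

6.37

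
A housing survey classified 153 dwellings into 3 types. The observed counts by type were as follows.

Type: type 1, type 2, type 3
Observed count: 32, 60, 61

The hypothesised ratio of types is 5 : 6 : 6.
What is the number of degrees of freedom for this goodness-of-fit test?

There are k = 3 categories and no parameters were estimated from the data, so df = 3 − 1 = 2.

2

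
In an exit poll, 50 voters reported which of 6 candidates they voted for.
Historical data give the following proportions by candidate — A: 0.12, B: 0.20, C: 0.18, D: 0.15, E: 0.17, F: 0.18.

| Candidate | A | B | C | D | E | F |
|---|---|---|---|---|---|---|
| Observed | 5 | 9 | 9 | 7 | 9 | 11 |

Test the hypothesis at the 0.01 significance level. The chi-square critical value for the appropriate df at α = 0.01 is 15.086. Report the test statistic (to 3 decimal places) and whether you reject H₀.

Expected counts E_i = n·p_i: 50×0.12 = 6, 50×0.20 = 10, 50×0.18 = 9, 50×0.15 = 7.5, 50×0.17 = 8.5, 50×0.18 = 9.
A: (5 − 6)²/6 = 1/6 = 0.1667
B: (9 − 10)²/10 = 1/10 = 0.1000
C: (9 − 9)²/9 = 0/9 = 0.0000
D: (7 − 7.5)²/7.5 = 0.25/7.5 = 0.0333
E: (9 − 8.5)²/8.5 = 0.25/8.5 = 0.0294
F: (11 − 9)²/9 = 4/9 = 0.4444
Sum = 0.774
df = 5. Since 0.774 < 15.086, we do not reject H₀.

0.774; do not reject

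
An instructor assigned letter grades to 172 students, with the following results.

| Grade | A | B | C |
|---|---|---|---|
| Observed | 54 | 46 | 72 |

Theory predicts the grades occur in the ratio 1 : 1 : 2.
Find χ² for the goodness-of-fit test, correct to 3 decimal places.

5.302

Ratio total = 4. Expected counts: 172×1/4 = 43, 172×1/4 = 43, 172×2/4 = 86.
χ² = (54−43)²/43 + (46−43)²/43 + (72−86)²/86
   = 2.8140 + 0.2093 + 2.2791
Sum = 5.302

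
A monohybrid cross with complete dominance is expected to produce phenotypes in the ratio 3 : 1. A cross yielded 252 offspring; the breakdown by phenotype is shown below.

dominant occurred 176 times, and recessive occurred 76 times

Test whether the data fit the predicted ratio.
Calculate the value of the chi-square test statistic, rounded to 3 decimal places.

Ratio total = 4. Expected counts: 252×3/4 = 189, 252×1/4 = 63.
cat            O        E   (O−E)²/E
dominant     176      189     0.8942
recessive     76       63     2.6825
Sum = 3.577

3.577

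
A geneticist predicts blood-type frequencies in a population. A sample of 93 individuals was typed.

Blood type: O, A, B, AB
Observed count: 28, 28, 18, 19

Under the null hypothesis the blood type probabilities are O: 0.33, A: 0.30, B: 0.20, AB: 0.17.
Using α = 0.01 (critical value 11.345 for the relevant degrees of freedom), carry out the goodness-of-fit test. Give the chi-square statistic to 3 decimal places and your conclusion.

0.899; do not reject

Expected counts E_i = n·p_i: 93×0.33 = 30.69, 93×0.30 = 27.9, 93×0.20 = 18.6, 93×0.17 = 15.81.
cat         O        E   (O−E)²/E
O          28    30.69     0.2358
A          28     27.9     0.0004
B          18     18.6     0.0194
AB         19    15.81     0.6436
Sum = 0.899
df = 3. Since 0.899 < 11.345, we do not reject H₀.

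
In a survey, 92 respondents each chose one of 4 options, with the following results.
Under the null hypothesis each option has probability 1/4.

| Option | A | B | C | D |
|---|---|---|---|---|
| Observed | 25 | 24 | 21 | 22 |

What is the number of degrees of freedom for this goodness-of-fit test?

3

There are k = 4 categories and no parameters were estimated from the data, so df = 4 − 1 = 3.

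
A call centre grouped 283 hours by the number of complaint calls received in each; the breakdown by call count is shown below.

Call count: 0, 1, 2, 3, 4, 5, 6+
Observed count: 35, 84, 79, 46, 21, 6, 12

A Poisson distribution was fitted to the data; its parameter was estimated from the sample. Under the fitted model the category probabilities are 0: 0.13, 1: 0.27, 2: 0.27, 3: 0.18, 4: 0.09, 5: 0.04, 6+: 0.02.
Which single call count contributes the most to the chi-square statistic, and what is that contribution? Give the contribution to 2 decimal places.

Expected counts E_i = n·p_i: 283×0.13 = 36.79, 283×0.27 = 76.41, 283×0.27 = 76.41, 283×0.18 = 50.94, 283×0.09 = 25.47, 283×0.04 = 11.32, 283×0.02 = 5.66.
χ² = (35−36.79)²/36.79 + (84−76.41)²/76.41 + (79−76.41)²/76.41 + (46−50.94)²/50.94 + (21−25.47)²/25.47 + (6−11.32)²/11.32 + (12−5.66)²/5.66
   = 0.087 + 0.754 + 0.088 + 0.479 + 0.784 + 2.500 + 7.102
The largest term is for 6+: 7.10.

6+, 7.10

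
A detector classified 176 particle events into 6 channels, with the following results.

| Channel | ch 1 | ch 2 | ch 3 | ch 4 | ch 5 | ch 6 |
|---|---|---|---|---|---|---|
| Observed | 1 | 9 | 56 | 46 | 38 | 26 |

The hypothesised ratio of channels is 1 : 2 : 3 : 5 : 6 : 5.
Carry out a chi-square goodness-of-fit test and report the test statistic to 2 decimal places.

Ratio total = 22. Expected counts: 176×1/22 = 8, 176×2/22 = 16, 176×3/22 = 24, 176×5/22 = 40, 176×6/22 = 48, 176×5/22 = 40.
χ² = (1−8)²/8 + (9−16)²/16 + (56−24)²/24 + (46−40)²/40 + (38−48)²/48 + (26−40)²/40
   = 6.125 + 3.063 + 42.667 + 0.900 + 2.083 + 4.900
Sum = 59.74

59.74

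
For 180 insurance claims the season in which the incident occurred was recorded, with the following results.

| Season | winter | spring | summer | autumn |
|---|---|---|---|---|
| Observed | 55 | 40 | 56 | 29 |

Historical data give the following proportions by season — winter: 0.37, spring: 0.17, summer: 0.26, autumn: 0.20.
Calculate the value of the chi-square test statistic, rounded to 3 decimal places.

Expected counts E_i = n·p_i: 180×0.37 = 66.6, 180×0.17 = 30.6, 180×0.26 = 46.8, 180×0.20 = 36.
cat         O        E   (O−E)²/E
winter     55     66.6     2.0204
spring     40     30.6     2.8876
summer     56     46.8     1.8085
autumn     29       36     1.3611
Sum = 8.078

8.078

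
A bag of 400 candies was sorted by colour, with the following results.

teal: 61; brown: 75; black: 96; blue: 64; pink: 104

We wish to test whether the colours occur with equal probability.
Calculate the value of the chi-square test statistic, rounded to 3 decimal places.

18.425

Under H₀ each category has probability 1/5, so each expected count is 400/5 = 80.
cat         O        E   (O−E)²/E
teal       61       80     4.5125
brown      75       80     0.3125
black      96       80     3.2000
blue       64       80     3.2000
pink      104       80     7.2000
Sum = 18.425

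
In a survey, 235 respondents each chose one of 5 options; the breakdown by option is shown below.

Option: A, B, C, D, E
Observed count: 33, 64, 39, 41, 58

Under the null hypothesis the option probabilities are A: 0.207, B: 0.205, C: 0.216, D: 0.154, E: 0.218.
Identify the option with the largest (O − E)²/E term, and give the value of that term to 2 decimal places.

B, 5.20

Expected counts E_i = n·p_i: 235×0.207 = 48.645, 235×0.205 = 48.175, 235×0.216 = 50.76, 235×0.154 = 36.19, 235×0.218 = 51.23.
χ² = (33−48.645)²/48.645 + (64−48.175)²/48.175 + (39−50.76)²/50.76 + (41−36.19)²/36.19 + (58−51.23)²/51.23
   = 5.032 + 5.198 + 2.725 + 0.639 + 0.895
The largest term is for B: 5.20.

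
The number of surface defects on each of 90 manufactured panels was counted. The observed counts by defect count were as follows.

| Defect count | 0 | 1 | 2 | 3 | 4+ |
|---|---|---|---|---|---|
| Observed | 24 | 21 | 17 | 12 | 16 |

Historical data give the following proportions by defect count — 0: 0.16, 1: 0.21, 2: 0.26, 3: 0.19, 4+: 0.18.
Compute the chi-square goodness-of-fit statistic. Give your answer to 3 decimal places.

9.907

Expected counts E_i = n·p_i: 90×0.16 = 14.4, 90×0.21 = 18.9, 90×0.26 = 23.4, 90×0.19 = 17.1, 90×0.18 = 16.2.
0: (24 − 14.4)²/14.4 = 92.16/14.4 = 6.4000
1: (21 − 18.9)²/18.9 = 4.41/18.9 = 0.2333
2: (17 − 23.4)²/23.4 = 40.96/23.4 = 1.7504
3: (12 − 17.1)²/17.1 = 26.01/17.1 = 1.5211
4+: (16 − 16.2)²/16.2 = 0.04/16.2 = 0.0025
Sum = 9.907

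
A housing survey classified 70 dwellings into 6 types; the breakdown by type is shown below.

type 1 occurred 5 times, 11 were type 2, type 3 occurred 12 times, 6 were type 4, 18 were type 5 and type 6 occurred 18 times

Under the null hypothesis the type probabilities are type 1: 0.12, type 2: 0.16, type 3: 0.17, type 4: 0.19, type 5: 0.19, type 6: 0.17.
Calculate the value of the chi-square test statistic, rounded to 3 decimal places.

10.175

Expected counts E_i = n·p_i: 70×0.12 = 8.4, 70×0.16 = 11.2, 70×0.17 = 11.9, 70×0.19 = 13.3, 70×0.19 = 13.3, 70×0.17 = 11.9.
type 1: (5 − 8.4)²/8.4 = 11.56/8.4 = 1.3762
type 2: (11 − 11.2)²/11.2 = 0.04/11.2 = 0.0036
type 3: (12 − 11.9)²/11.9 = 0.01/11.9 = 0.0008
type 4: (6 − 13.3)²/13.3 = 53.29/13.3 = 4.0068
type 5: (18 − 13.3)²/13.3 = 22.09/13.3 = 1.6609
type 6: (18 − 11.9)²/11.9 = 37.21/11.9 = 3.1269
Sum = 10.175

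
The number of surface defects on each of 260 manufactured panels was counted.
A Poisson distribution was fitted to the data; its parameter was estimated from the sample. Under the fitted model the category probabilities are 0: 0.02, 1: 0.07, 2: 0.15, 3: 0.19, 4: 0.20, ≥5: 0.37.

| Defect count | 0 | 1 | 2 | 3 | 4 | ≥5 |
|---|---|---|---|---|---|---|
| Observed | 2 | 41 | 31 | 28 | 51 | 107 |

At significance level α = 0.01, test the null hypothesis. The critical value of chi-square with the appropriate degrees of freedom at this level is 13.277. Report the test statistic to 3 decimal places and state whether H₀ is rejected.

42.675; reject

Expected counts E_i = n·p_i: 260×0.02 = 5.2, 260×0.07 = 18.2, 260×0.15 = 39, 260×0.19 = 49.4, 260×0.20 = 52, 260×0.37 = 96.2.
cat         O        E   (O−E)²/E
0           2      5.2     1.9692
1          41     18.2    28.5626
2          31       39     1.6410
3          28     49.4     9.2704
4          51       52     0.0192
≥5        107     96.2     1.2125
Sum = 42.675
df = 4. Since 42.675 > 13.277, we reject H₀.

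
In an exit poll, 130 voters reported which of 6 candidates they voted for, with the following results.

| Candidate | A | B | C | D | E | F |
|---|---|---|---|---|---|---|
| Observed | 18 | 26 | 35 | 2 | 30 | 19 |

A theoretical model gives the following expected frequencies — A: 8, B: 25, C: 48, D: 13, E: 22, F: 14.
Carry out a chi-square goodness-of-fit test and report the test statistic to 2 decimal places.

A: (18 − 8)²/8 = 100/8 = 12.500
B: (26 − 25)²/25 = 1/25 = 0.040
C: (35 − 48)²/48 = 169/48 = 3.521
D: (2 − 13)²/13 = 121/13 = 9.308
E: (30 − 22)²/22 = 64/22 = 2.909
F: (19 − 14)²/14 = 25/14 = 1.786
Sum = 30.06

30.06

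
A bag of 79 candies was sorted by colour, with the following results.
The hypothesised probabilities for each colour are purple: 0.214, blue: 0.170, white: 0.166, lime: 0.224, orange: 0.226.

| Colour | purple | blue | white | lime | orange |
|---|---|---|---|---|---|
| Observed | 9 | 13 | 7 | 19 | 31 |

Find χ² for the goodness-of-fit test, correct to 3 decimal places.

16.337

Expected counts E_i = n·p_i: 79×0.214 = 16.906, 79×0.170 = 13.43, 79×0.166 = 13.114, 79×0.224 = 17.696, 79×0.226 = 17.854.
χ² = (9−16.906)²/16.906 + (13−13.43)²/13.43 + (7−13.114)²/13.114 + (19−17.696)²/17.696 + (31−17.854)²/17.854
   = 3.6972 + 0.0138 + 2.8505 + 0.0961 + 9.6795
Sum = 16.337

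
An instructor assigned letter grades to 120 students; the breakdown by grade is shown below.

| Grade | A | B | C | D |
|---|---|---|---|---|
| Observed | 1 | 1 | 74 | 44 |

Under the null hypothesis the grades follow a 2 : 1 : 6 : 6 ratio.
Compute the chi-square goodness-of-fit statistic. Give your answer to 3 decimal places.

Ratio total = 15. Expected counts: 120×2/15 = 16, 120×1/15 = 8, 120×6/15 = 48, 120×6/15 = 48.
cat         O        E   (O−E)²/E
A           1       16    14.0625
B           1        8     6.1250
C          74       48    14.0833
D          44       48     0.3333
Sum = 34.604

34.604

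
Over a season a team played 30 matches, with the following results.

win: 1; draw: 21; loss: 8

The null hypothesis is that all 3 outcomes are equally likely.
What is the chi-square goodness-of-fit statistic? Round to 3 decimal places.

20.600

Expected count for each of the 3 categories: 30/3 = 10.
cat         O        E   (O−E)²/E
win         1       10     8.1000
draw       21       10    12.1000
loss        8       10     0.4000
Sum = 20.600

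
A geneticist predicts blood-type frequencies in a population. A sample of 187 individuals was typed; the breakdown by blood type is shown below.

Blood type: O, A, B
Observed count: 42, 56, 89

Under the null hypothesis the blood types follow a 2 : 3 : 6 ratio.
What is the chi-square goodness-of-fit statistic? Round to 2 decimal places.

4.03

Ratio total = 11. Expected counts: 187×2/11 = 34, 187×3/11 = 51, 187×6/11 = 102.
O: (42 − 34)²/34 = 64/34 = 1.882
A: (56 − 51)²/51 = 25/51 = 0.490
B: (89 − 102)²/102 = 169/102 = 1.657
Sum = 4.03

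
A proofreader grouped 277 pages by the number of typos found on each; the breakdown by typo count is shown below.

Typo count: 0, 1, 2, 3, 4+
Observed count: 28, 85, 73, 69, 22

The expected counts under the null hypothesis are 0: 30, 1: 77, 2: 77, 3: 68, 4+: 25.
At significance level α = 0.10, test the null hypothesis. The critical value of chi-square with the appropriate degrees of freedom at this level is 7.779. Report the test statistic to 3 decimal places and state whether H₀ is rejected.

1.547; do not reject

χ² = (28−30)²/30 + (85−77)²/77 + (73−77)²/77 + (69−68)²/68 + (22−25)²/25
   = 0.1333 + 0.8312 + 0.2078 + 0.0147 + 0.3600
Sum = 1.547
df = 4. Since 1.547 < 7.779, we do not reject H₀.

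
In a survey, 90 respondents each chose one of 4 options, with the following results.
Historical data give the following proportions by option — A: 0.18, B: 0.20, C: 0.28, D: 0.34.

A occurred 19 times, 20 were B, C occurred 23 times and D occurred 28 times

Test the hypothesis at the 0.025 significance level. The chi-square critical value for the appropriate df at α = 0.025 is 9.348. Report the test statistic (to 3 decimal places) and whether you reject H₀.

1.119; do not reject

Expected counts E_i = n·p_i: 90×0.18 = 16.2, 90×0.20 = 18, 90×0.28 = 25.2, 90×0.34 = 30.6.
cat         O        E   (O−E)²/E
A          19     16.2     0.4840
B          20       18     0.2222
C          23     25.2     0.1921
D          28     30.6     0.2209
Sum = 1.119
df = 3. Since 1.119 < 9.348, we do not reject H₀.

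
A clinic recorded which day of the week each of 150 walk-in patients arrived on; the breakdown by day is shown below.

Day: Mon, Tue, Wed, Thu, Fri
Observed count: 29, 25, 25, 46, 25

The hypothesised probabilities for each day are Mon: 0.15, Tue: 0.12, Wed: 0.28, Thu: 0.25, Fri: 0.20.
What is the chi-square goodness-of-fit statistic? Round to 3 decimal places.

14.241

Expected counts E_i = n·p_i: 150×0.15 = 22.5, 150×0.12 = 18, 150×0.28 = 42, 150×0.25 = 37.5, 150×0.20 = 30.
χ² = (29−22.5)²/22.5 + (25−18)²/18 + (25−42)²/42 + (46−37.5)²/37.5 + (25−30)²/30
   = 1.8778 + 2.7222 + 6.8810 + 1.9267 + 0.8333
Sum = 14.241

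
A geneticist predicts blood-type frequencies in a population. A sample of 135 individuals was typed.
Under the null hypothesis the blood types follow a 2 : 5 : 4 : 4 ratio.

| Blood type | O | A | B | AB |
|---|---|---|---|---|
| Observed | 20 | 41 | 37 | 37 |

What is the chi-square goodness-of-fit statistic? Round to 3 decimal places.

Ratio total = 15. Expected counts: 135×2/15 = 18, 135×5/15 = 45, 135×4/15 = 36, 135×4/15 = 36.
χ² = (20−18)²/18 + (41−45)²/45 + (37−36)²/36 + (37−36)²/36
   = 0.2222 + 0.3556 + 0.0278 + 0.0278
Sum = 0.633

0.633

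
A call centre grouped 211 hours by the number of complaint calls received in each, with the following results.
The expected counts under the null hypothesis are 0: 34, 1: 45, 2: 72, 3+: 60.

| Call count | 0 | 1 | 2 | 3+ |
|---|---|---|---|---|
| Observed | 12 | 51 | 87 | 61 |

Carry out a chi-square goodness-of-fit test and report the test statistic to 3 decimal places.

χ² = (12−34)²/34 + (51−45)²/45 + (87−72)²/72 + (61−60)²/60
   = 14.2353 + 0.8000 + 3.1250 + 0.0167
Sum = 18.177

18.177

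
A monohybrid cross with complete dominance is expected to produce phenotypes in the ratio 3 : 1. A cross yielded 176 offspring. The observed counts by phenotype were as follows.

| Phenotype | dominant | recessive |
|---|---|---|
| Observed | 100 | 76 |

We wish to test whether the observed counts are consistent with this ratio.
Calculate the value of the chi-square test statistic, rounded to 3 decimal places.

31.030

Ratio total = 4. Expected counts: 176×3/4 = 132, 176×1/4 = 44.
χ² = (100−132)²/132 + (76−44)²/44
   = 7.7576 + 23.2727
Sum = 31.030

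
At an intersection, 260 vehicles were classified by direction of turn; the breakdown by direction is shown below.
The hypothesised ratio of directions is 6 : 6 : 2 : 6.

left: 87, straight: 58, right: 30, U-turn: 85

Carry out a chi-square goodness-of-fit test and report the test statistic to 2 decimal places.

Ratio total = 20. Expected counts: 260×6/20 = 78, 260×6/20 = 78, 260×2/20 = 26, 260×6/20 = 78.
χ² = (87−78)²/78 + (58−78)²/78 + (30−26)²/26 + (85−78)²/78
   = 1.038 + 5.128 + 0.615 + 0.628
Sum = 7.41

7.41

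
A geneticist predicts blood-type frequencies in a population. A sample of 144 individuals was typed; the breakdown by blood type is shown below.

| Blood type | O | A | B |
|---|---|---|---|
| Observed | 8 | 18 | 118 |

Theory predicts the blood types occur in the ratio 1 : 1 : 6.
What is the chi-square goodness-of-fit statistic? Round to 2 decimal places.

Ratio total = 8. Expected counts: 144×1/8 = 18, 144×1/8 = 18, 144×6/8 = 108.
cat         O        E   (O−E)²/E
O           8       18      5.556
A          18       18      0.000
B         118      108      0.926
Sum = 6.48

6.48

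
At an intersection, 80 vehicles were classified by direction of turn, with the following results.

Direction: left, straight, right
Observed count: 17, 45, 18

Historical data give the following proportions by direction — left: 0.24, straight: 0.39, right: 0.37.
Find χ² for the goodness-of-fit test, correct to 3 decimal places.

Expected counts E_i = n·p_i: 80×0.24 = 19.2, 80×0.39 = 31.2, 80×0.37 = 29.6.
χ² = (17−19.2)²/19.2 + (45−31.2)²/31.2 + (18−29.6)²/29.6
   = 0.2521 + 6.1038 + 4.5459
Sum = 10.902

10.902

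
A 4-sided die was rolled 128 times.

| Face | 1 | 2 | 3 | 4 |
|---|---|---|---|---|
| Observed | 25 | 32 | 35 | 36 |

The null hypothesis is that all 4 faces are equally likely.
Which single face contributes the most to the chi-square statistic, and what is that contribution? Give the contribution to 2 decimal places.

Under H₀ each category has probability 1/4, so each expected count is 128/4 = 32.
cat         O        E   (O−E)²/E
1          25       32      1.531
2          32       32      0.000
3          35       32      0.281
4          36       32      0.500
The largest term is for 1: 1.53.

1, 1.53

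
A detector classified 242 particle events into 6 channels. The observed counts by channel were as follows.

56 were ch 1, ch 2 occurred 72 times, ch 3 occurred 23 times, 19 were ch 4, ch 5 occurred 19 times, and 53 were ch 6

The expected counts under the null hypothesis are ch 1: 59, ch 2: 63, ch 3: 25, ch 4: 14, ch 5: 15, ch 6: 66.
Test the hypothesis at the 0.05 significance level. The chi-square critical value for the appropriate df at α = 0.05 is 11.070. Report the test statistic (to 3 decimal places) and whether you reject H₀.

ch 1: (56 − 59)²/59 = 9/59 = 0.1525
ch 2: (72 − 63)²/63 = 81/63 = 1.2857
ch 3: (23 − 25)²/25 = 4/25 = 0.1600
ch 4: (19 − 14)²/14 = 25/14 = 1.7857
ch 5: (19 − 15)²/15 = 16/15 = 1.0667
ch 6: (53 − 66)²/66 = 169/66 = 2.5606
Sum = 7.011
df = 5. Since 7.011 < 11.070, we do not reject H₀.

7.011; do not reject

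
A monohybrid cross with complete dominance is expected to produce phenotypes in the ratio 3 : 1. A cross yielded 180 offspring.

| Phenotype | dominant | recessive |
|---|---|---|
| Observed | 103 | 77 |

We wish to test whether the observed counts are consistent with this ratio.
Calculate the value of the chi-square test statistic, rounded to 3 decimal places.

30.341

Ratio total = 4. Expected counts: 180×3/4 = 135, 180×1/4 = 45.
cat            O        E   (O−E)²/E
dominant     103      135     7.5852
recessive     77       45    22.7556
Sum = 30.341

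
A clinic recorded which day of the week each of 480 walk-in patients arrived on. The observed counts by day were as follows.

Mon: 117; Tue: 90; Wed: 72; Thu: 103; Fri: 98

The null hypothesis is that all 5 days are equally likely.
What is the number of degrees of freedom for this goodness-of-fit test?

4

There are k = 5 categories and no parameters were estimated from the data, so df = 5 − 1 = 4.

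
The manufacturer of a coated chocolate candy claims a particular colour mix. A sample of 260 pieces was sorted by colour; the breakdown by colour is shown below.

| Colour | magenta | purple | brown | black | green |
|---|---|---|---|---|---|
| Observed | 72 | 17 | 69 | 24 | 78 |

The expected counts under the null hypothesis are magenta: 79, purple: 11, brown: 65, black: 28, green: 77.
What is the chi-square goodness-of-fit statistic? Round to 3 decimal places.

cat          O        E   (O−E)²/E
magenta     72       79     0.6203
purple      17       11     3.2727
brown       69       65     0.2462
black       24       28     0.5714
green       78       77     0.0130
Sum = 4.724

4.724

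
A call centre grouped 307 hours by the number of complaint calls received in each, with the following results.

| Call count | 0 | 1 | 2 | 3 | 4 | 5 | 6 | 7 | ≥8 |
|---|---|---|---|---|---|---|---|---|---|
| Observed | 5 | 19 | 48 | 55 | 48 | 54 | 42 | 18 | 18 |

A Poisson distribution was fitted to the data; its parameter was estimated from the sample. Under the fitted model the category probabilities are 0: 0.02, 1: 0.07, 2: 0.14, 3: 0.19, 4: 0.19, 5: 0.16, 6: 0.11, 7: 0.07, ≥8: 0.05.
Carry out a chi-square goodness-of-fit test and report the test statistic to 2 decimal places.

Expected counts E_i = n·p_i: 307×0.02 = 6.14, 307×0.07 = 21.49, 307×0.14 = 42.98, 307×0.19 = 58.33, 307×0.19 = 58.33, 307×0.16 = 49.12, 307×0.11 = 33.77, 307×0.07 = 21.49, 307×0.05 = 15.35.
χ² = (5−6.14)²/6.14 + (19−21.49)²/21.49 + (48−42.98)²/42.98 + (55−58.33)²/58.33 + (48−58.33)²/58.33 + (54−49.12)²/49.12 + (42−33.77)²/33.77 + (18−21.49)²/21.49 + (18−15.35)²/15.35
   = 0.212 + 0.289 + 0.586 + 0.190 + 1.829 + 0.485 + 2.006 + 0.567 + 0.457
Sum = 6.62

6.62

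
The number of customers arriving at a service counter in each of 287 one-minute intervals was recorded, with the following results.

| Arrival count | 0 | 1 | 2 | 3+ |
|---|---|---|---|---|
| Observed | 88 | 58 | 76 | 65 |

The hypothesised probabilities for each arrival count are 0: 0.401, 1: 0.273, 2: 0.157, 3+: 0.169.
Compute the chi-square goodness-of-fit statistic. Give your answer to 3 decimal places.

Expected counts E_i = n·p_i: 287×0.401 = 115.087, 287×0.273 = 78.351, 287×0.157 = 45.059, 287×0.169 = 48.503.
cat         O        E   (O−E)²/E
0          88  115.087     6.3752
1          58   78.351     5.2860
2          76   45.059    21.2465
3+         65   48.503     5.6110
Sum = 38.519

38.519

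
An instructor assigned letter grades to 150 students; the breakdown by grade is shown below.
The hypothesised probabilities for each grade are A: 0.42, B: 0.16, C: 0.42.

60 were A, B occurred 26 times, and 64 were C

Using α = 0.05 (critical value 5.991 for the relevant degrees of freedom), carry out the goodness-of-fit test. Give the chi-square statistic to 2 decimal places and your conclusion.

Expected counts E_i = n·p_i: 150×0.42 = 63, 150×0.16 = 24, 150×0.42 = 63.
χ² = (60−63)²/63 + (26−24)²/24 + (64−63)²/63
   = 0.143 + 0.167 + 0.016
Sum = 0.33
df = 2. Since 0.33 < 5.991, we do not reject H₀.

0.33; do not reject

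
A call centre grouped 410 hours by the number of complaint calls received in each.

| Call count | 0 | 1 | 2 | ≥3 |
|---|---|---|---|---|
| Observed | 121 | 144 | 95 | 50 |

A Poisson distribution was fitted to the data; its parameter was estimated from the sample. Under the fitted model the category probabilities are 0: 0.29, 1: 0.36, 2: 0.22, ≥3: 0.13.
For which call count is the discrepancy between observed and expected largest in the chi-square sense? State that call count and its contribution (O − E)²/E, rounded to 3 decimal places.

2, 0.255

Expected counts E_i = n·p_i: 410×0.29 = 118.9, 410×0.36 = 147.6, 410×0.22 = 90.2, 410×0.13 = 53.3.
0: (121 − 118.9)²/118.9 = 4.41/118.9 = 0.0371
1: (144 − 147.6)²/147.6 = 12.96/147.6 = 0.0878
2: (95 − 90.2)²/90.2 = 23.04/90.2 = 0.2554
≥3: (50 − 53.3)²/53.3 = 10.89/53.3 = 0.2043
The largest term is for 2: 0.255.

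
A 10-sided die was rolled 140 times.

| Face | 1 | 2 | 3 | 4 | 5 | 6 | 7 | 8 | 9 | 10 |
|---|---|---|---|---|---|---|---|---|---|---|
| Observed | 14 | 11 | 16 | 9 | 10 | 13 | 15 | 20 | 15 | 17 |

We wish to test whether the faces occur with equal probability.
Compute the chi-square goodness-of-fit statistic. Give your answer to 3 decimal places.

7.286

Under H₀ each category has probability 1/10, so each expected count is 140/10 = 14.
χ² = (14−14)²/14 + (11−14)²/14 + (16−14)²/14 + (9−14)²/14 + (10−14)²/14 + (13−14)²/14 + (15−14)²/14 + (20−14)²/14 + (15−14)²/14 + (17−14)²/14
   = 0.0000 + 0.6429 + 0.2857 + 1.7857 + 1.1429 + 0.0714 + 0.0714 + 2.5714 + 0.0714 + 0.6429
Sum = 7.286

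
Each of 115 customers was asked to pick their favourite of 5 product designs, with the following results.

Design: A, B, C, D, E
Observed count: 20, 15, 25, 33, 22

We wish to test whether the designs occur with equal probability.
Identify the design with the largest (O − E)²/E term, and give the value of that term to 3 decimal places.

Expected count for each of the 5 categories: 115/5 = 23.
A: (20 − 23)²/23 = 9/23 = 0.3913
B: (15 − 23)²/23 = 64/23 = 2.7826
C: (25 − 23)²/23 = 4/23 = 0.1739
D: (33 − 23)²/23 = 100/23 = 4.3478
E: (22 − 23)²/23 = 1/23 = 0.0435
The largest term is for D: 4.348.

D, 4.348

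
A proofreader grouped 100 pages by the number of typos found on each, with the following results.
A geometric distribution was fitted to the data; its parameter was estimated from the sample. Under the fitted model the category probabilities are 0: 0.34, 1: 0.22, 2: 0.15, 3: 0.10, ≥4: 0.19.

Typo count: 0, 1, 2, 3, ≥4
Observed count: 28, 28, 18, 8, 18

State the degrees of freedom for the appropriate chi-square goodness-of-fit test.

There are k = 5 categories and 1 parameter estimated from the data, so df = 5 − 1 − 1 = 3.

3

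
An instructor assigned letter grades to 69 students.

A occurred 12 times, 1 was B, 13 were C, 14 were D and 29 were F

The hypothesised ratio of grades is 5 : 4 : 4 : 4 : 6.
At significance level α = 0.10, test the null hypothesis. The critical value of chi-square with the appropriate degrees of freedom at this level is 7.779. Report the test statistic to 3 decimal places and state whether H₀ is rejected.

Ratio total = 23. Expected counts: 69×5/23 = 15, 69×4/23 = 12, 69×4/23 = 12, 69×4/23 = 12, 69×6/23 = 18.
cat         O        E   (O−E)²/E
A          12       15     0.6000
B           1       12    10.0833
C          13       12     0.0833
D          14       12     0.3333
F          29       18     6.7222
Sum = 17.822
df = 4. Since 17.822 > 7.779, we reject H₀.

17.822; reject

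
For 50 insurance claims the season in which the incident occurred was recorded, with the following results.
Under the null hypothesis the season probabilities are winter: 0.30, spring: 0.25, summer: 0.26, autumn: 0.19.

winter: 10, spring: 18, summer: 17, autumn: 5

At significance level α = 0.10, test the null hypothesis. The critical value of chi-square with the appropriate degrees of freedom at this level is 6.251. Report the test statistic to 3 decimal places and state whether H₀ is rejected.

Expected counts E_i = n·p_i: 50×0.30 = 15, 50×0.25 = 12.5, 50×0.26 = 13, 50×0.19 = 9.5.
winter: (10 − 15)²/15 = 25/15 = 1.6667
spring: (18 − 12.5)²/12.5 = 30.25/12.5 = 2.4200
summer: (17 − 13)²/13 = 16/13 = 1.2308
autumn: (5 − 9.5)²/9.5 = 20.25/9.5 = 2.1316
Sum = 7.449
df = 3. Since 7.449 > 6.251, we reject H₀.

7.449; reject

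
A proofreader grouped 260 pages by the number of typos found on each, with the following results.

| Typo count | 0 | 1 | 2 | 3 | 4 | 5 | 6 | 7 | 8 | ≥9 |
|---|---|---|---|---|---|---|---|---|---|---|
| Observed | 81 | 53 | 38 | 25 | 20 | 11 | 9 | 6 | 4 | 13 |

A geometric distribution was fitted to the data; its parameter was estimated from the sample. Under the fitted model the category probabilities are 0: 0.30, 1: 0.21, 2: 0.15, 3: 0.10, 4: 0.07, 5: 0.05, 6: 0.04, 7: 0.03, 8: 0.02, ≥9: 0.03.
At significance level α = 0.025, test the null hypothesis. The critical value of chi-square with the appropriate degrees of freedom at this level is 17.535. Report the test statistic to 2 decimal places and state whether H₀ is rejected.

5.06; do not reject

Expected counts E_i = n·p_i: 260×0.30 = 78, 260×0.21 = 54.6, 260×0.15 = 39, 260×0.10 = 26, 260×0.07 = 18.2, 260×0.05 = 13, 260×0.04 = 10.4, 260×0.03 = 7.8, 260×0.02 = 5.2, 260×0.03 = 7.8.
cat         O        E   (O−E)²/E
0          81       78      0.115
1          53     54.6      0.047
2          38       39      0.026
3          25       26      0.038
4          20     18.2      0.178
5          11       13      0.308
6           9     10.4      0.188
7           6      7.8      0.415
8           4      5.2      0.277
≥9         13      7.8      3.467
Sum = 5.06
df = 8. Since 5.06 < 17.535, we do not reject H₀.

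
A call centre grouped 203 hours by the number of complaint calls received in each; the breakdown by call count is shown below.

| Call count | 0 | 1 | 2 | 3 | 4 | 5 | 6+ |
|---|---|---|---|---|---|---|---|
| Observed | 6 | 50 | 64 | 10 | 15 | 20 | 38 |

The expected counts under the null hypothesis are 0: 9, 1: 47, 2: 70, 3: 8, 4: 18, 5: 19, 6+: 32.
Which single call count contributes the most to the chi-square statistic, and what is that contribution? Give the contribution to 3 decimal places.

0: (6 − 9)²/9 = 9/9 = 1.0000
1: (50 − 47)²/47 = 9/47 = 0.1915
2: (64 − 70)²/70 = 36/70 = 0.5143
3: (10 − 8)²/8 = 4/8 = 0.5000
4: (15 − 18)²/18 = 9/18 = 0.5000
5: (20 − 19)²/19 = 1/19 = 0.0526
6+: (38 − 32)²/32 = 36/32 = 1.1250
The largest term is for 6+: 1.125.

6+, 1.125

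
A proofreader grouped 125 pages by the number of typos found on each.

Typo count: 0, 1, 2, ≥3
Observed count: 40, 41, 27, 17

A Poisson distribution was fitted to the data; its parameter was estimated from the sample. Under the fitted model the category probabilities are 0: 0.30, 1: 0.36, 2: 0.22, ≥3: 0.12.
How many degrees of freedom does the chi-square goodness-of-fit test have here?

2

There are k = 4 categories and 1 parameter estimated from the data, so df = 4 − 1 − 1 = 2.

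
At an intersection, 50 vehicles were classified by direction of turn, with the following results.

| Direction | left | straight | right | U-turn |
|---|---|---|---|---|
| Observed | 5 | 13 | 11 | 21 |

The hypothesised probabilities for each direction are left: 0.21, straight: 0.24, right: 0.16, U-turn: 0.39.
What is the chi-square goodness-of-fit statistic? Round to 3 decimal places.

Expected counts E_i = n·p_i: 50×0.21 = 10.5, 50×0.24 = 12, 50×0.16 = 8, 50×0.39 = 19.5.
χ² = (5−10.5)²/10.5 + (13−12)²/12 + (11−8)²/8 + (21−19.5)²/19.5
   = 2.8810 + 0.0833 + 1.1250 + 0.1154
Sum = 4.205

4.205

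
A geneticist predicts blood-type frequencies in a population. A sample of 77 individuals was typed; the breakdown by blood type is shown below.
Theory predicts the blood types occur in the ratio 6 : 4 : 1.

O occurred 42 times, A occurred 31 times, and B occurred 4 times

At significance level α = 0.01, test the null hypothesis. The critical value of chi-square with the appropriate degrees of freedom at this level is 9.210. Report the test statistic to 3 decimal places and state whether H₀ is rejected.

1.607; do not reject

Ratio total = 11. Expected counts: 77×6/11 = 42, 77×4/11 = 28, 77×1/11 = 7.
cat         O        E   (O−E)²/E
O          42       42     0.0000
A          31       28     0.3214
B           4        7     1.2857
Sum = 1.607
df = 2. Since 1.607 < 9.210, we do not reject H₀.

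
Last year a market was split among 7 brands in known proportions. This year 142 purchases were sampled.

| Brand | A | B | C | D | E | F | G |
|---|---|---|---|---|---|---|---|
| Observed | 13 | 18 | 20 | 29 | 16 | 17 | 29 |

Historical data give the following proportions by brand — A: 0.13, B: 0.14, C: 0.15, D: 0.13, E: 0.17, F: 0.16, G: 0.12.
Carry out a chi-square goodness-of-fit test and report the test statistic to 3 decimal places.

20.469

Expected counts E_i = n·p_i: 142×0.13 = 18.46, 142×0.14 = 19.88, 142×0.15 = 21.3, 142×0.13 = 18.46, 142×0.17 = 24.14, 142×0.16 = 22.72, 142×0.12 = 17.04.
cat         O        E   (O−E)²/E
A          13    18.46     1.6149
B          18    19.88     0.1778
C          20     21.3     0.0793
D          29    18.46     6.0180
E          16    24.14     2.7448
F          17    22.72     1.4401
G          29    17.04     8.3945
Sum = 20.469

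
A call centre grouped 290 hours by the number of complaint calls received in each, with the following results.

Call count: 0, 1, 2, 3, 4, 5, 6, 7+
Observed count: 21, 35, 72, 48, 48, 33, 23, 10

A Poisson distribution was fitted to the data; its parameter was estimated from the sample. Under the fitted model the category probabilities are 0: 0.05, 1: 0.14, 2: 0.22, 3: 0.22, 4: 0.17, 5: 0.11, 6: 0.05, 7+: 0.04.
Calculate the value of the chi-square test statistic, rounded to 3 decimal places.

Expected counts E_i = n·p_i: 290×0.05 = 14.5, 290×0.14 = 40.6, 290×0.22 = 63.8, 290×0.22 = 63.8, 290×0.17 = 49.3, 290×0.11 = 31.9, 290×0.05 = 14.5, 290×0.04 = 11.6.
0: (21 − 14.5)²/14.5 = 42.25/14.5 = 2.9138
1: (35 − 40.6)²/40.6 = 31.36/40.6 = 0.7724
2: (72 − 63.8)²/63.8 = 67.24/63.8 = 1.0539
3: (48 − 63.8)²/63.8 = 249.64/63.8 = 3.9129
4: (48 − 49.3)²/49.3 = 1.69/49.3 = 0.0343
5: (33 − 31.9)²/31.9 = 1.21/31.9 = 0.0379
6: (23 − 14.5)²/14.5 = 72.25/14.5 = 4.9828
7+: (10 − 11.6)²/11.6 = 2.56/11.6 = 0.2207
Sum = 13.929

13.929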